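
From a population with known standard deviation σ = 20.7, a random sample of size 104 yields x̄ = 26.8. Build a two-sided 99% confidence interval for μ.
(21.57, 32.03)

z-interval (σ known):
z* = 2.576 for 99% confidence

Margin of error = z* · σ/√n = 2.576 · 20.7/√104 = 5.23

CI: (26.8 - 5.23, 26.8 + 5.23) = (21.57, 32.03)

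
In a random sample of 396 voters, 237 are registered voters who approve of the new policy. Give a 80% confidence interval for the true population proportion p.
(0.567, 0.630)

Proportion CI:
p̂ = 237/396 = 0.59848
SE = √(p̂(1-p̂)/n) = √(0.59848 · 0.40152 / 396) = 0.02463

z* = 1.282
Margin = z* · SE = 1.282 · 0.02463 = 0.0316

CI: 0.59848 ± 0.0316 = (0.567, 0.630)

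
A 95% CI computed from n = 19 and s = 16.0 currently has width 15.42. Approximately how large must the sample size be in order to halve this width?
n ≈ 76

CI width ∝ 1/√n
To reduce width by factor 2, need √n to grow by 2 → need 2² = 4 times as many samples.

Current: n = 19, width = 15.42
New: n = 76, width ≈ 7.31

Width reduced by factor of 15.42/7.31 = 2.11.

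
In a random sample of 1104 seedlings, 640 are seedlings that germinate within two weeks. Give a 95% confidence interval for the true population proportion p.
(0.551, 0.609)

Proportion CI:
p̂ = 640/1104 = 0.57971
SE = √(p̂(1-p̂)/n) = √(0.57971 · 0.42029 / 1104) = 0.01486

z* = 1.960
Margin = z* · SE = 1.960 · 0.01486 = 0.0291

CI: 0.57971 ± 0.0291 = (0.551, 0.609)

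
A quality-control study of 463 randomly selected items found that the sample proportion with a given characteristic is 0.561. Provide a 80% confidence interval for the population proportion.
(0.531, 0.591)

Proportion CI:
SE = √(p̂(1-p̂)/n) = √(0.561 · 0.439 / 463) = 0.02306

z* = 1.282
Margin = z* · SE = 1.282 · 0.02306 = 0.0296

CI: 0.561 ± 0.0296 = (0.531, 0.591)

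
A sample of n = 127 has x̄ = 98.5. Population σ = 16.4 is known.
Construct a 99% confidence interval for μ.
(94.75, 102.25)

z-interval (σ known):
z* = 2.576 for 99% confidence

Margin of error = z* · σ/√n = 2.576 · 16.4/√127 = 3.75

CI: (98.5 - 3.75, 98.5 + 3.75) = (94.75, 102.25)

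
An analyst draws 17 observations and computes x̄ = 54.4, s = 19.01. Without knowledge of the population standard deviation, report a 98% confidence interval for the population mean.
(42.49, 66.31)

t-interval (σ unknown):
df = n - 1 = 16
t* = 2.583 for 98% confidence

Margin of error = t* · s/√n = 2.583 · 19.01/√17 = 11.91

CI: (42.49, 66.31)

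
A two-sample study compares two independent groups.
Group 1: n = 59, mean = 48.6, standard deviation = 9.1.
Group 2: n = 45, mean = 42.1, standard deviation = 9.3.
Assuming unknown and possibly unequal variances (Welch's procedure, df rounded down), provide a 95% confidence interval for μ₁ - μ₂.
(2.88, 10.12)

Difference: x̄₁ - x̄₂ = 6.50
SE = √(s₁²/n₁ + s₂²/n₂) = √(9.1²/59 + 9.3²/45) = 1.8236
df = 93.79 → 93 (Welch–Satterthwaite, rounded down)
t* = 1.986

CI: 6.50 ± 1.986 · 1.8236 = 6.50 ± 3.62 = (2.88, 10.12)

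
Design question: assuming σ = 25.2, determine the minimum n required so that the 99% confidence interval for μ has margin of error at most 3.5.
n ≥ 344

For margin E ≤ 3.5:
n ≥ (z* · σ / E)²
n ≥ (2.576 · 25.2 / 3.5)²
n ≥ 344.00

Minimum n = 344 (rounding up)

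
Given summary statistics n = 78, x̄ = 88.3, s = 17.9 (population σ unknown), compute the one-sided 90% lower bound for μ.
μ ≥ 85.68

Lower bound (one-sided):
t* = 1.293 (one-sided for 90%)
Lower bound = x̄ - t* · s/√n = 88.3 - 1.293 · 17.9/√78 = 85.68

We are 90% confident that μ ≥ 85.68.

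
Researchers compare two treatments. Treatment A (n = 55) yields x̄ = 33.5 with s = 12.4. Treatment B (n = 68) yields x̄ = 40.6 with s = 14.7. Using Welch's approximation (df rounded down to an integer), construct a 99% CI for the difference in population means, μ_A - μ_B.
(-13.50, -0.70)

Difference: x̄₁ - x̄₂ = -7.10
SE = √(s₁²/n₁ + s₂²/n₂) = √(12.4²/55 + 14.7²/68) = 2.4441
df = 120.77 → 120 (Welch–Satterthwaite, rounded down)
t* = 2.617

CI: -7.10 ± 2.617 · 2.4441 = -7.10 ± 6.40 = (-13.50, -0.70)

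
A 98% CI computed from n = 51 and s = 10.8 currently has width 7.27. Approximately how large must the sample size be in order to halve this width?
n ≈ 204

CI width ∝ 1/√n
To reduce width by factor 2, need √n to grow by 2 → need 2² = 4 times as many samples.

Current: n = 51, width = 7.27
New: n = 204, width ≈ 3.55

Width reduced by factor of 7.27/3.55 = 2.05.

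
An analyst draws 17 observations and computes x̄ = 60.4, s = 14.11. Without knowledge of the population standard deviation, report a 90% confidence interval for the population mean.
(54.42, 66.38)

t-interval (σ unknown):
df = n - 1 = 16
t* = 1.746 for 90% confidence

Margin of error = t* · s/√n = 1.746 · 14.11/√17 = 5.98

CI: (54.42, 66.38)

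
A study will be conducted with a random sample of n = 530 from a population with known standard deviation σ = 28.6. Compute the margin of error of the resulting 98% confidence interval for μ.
Margin of error = 2.89

Margin of error = z* · σ/√n
= 2.326 · 28.6/√530
= 2.326 · 28.6/23.0217
= 2.89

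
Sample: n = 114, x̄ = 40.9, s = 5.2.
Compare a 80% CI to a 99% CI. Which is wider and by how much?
99% CI is wider by 1.29

df = 113
80% CI: t* = 1.289, (40.27, 41.53), width = 2 · t* · s/√n = 1.26
99% CI: t* = 2.620, (39.62, 42.18), width = 2 · t* · s/√n = 2.55

The 99% CI is wider by 2.55 - 1.26 = 1.29.
Higher confidence requires a wider interval.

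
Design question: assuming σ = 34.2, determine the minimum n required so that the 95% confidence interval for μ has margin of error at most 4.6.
n ≥ 213

For margin E ≤ 4.6:
n ≥ (z* · σ / E)²
n ≥ (1.960 · 34.2 / 4.6)²
n ≥ 212.35

Minimum n = 213 (rounding up)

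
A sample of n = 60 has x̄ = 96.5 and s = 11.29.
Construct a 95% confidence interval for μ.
(93.58, 99.42)

t-interval (σ unknown):
df = n - 1 = 59
t* = 2.001 for 95% confidence

Margin of error = t* · s/√n = 2.001 · 11.29/√60 = 2.92

CI: (93.58, 99.42)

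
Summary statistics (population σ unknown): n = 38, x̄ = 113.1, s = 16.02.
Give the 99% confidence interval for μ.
(106.04, 120.16)

t-interval (σ unknown):
df = n - 1 = 37
t* = 2.715 for 99% confidence

Margin of error = t* · s/√n = 2.715 · 16.02/√38 = 7.06

CI: (106.04, 120.16)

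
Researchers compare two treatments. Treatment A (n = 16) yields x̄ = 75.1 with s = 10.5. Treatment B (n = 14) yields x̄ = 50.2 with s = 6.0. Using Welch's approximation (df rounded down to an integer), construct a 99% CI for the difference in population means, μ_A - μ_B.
(16.30, 33.50)

Difference: x̄₁ - x̄₂ = 24.90
SE = √(s₁²/n₁ + s₂²/n₂) = √(10.5²/16 + 6.0²/14) = 3.0760
df = 24.37 → 24 (Welch–Satterthwaite, rounded down)
t* = 2.797

CI: 24.90 ± 2.797 · 3.0760 = 24.90 ± 8.60 = (16.30, 33.50)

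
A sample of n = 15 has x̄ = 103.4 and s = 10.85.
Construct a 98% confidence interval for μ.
(96.05, 110.75)

t-interval (σ unknown):
df = n - 1 = 14
t* = 2.624 for 98% confidence

Margin of error = t* · s/√n = 2.624 · 10.85/√15 = 7.35

CI: (96.05, 110.75)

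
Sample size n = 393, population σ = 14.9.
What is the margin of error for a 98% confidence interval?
Margin of error = 1.75

Margin of error = z* · σ/√n
= 2.326 · 14.9/√393
= 2.326 · 14.9/19.8242
= 1.75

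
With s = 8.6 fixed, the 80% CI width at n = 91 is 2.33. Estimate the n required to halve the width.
n ≈ 364

CI width ∝ 1/√n
To reduce width by factor 2, need √n to grow by 2 → need 2² = 4 times as many samples.

Current: n = 91, width = 2.33
New: n = 364, width ≈ 1.16

Width reduced by factor of 2.33/1.16 = 2.01.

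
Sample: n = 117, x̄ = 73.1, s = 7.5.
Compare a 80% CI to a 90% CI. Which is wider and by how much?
90% CI is wider by 0.51

df = 116
80% CI: t* = 1.289, (72.21, 73.99), width = 2 · t* · s/√n = 1.79
90% CI: t* = 1.658, (71.95, 74.25), width = 2 · t* · s/√n = 2.30

The 90% CI is wider by 2.30 - 1.79 = 0.51.
Higher confidence requires a wider interval.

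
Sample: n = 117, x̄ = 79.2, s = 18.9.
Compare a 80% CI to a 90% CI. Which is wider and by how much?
90% CI is wider by 1.29

df = 116
80% CI: t* = 1.289, (76.95, 81.45), width = 2 · t* · s/√n = 4.50
90% CI: t* = 1.658, (76.30, 82.10), width = 2 · t* · s/√n = 5.79

The 90% CI is wider by 5.79 - 4.50 = 1.29.
Higher confidence requires a wider interval.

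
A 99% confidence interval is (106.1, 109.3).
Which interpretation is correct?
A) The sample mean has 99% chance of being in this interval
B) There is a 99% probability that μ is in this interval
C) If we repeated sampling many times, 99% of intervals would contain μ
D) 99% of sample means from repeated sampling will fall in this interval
C

A) Wrong — x̄ is observed and sits in the interval by construction.
B) Wrong — μ is fixed; the randomness lives in the interval, not in μ.
C) Correct — this is the frequentist long-run coverage interpretation.
D) Wrong — coverage applies to intervals containing μ, not to future x̄ values.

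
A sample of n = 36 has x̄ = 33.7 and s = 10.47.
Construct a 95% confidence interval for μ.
(30.16, 37.24)

t-interval (σ unknown):
df = n - 1 = 35
t* = 2.030 for 95% confidence

Margin of error = t* · s/√n = 2.030 · 10.47/√36 = 3.54

CI: (30.16, 37.24)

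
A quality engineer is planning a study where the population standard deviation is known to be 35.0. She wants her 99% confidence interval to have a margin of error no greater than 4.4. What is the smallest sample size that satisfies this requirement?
n ≥ 420

For margin E ≤ 4.4:
n ≥ (z* · σ / E)²
n ≥ (2.576 · 35.0 / 4.4)²
n ≥ 419.88

Minimum n = 420 (rounding up)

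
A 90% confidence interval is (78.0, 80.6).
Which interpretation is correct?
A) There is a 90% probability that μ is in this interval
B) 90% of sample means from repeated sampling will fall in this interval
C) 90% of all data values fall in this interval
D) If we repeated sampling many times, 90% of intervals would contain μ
D

A) Wrong — μ is fixed; the randomness lives in the interval, not in μ.
B) Wrong — coverage applies to intervals containing μ, not to future x̄ values.
C) Wrong — a CI is about the parameter μ, not individual data values.
D) Correct — this is the frequentist long-run coverage interpretation.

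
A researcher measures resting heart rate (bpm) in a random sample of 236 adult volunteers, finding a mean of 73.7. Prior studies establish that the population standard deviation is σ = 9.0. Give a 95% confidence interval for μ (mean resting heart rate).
(72.55, 74.85)

z-interval (σ known):
z* = 1.960 for 95% confidence

Margin of error = z* · σ/√n = 1.960 · 9.0/√236 = 1.15

CI: (73.7 - 1.15, 73.7 + 1.15) = (72.55, 74.85)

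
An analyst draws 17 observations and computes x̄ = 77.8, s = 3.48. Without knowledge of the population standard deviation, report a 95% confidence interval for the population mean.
(76.01, 79.59)

t-interval (σ unknown):
df = n - 1 = 16
t* = 2.120 for 95% confidence

Margin of error = t* · s/√n = 2.120 · 3.48/√17 = 1.79

CI: (76.01, 79.59)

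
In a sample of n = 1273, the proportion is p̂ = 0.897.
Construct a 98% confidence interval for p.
(0.877, 0.917)

Proportion CI:
SE = √(p̂(1-p̂)/n) = √(0.897 · 0.103 / 1273) = 0.00852

z* = 2.326
Margin = z* · SE = 2.326 · 0.00852 = 0.0198

CI: 0.897 ± 0.0198 = (0.877, 0.917)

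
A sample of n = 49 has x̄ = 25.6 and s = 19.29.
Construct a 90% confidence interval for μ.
(20.98, 30.22)

t-interval (σ unknown):
df = n - 1 = 48
t* = 1.677 for 90% confidence

Margin of error = t* · s/√n = 1.677 · 19.29/√49 = 4.62

CI: (20.98, 30.22)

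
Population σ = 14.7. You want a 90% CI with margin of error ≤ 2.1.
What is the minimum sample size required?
n ≥ 133

For margin E ≤ 2.1:
n ≥ (z* · σ / E)²
n ≥ (1.645 · 14.7 / 2.1)²
n ≥ 132.60

Minimum n = 133 (rounding up)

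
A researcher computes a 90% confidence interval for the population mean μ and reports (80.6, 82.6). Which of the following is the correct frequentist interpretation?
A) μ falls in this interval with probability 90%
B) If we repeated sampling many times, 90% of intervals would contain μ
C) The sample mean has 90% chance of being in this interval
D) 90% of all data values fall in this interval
B

A) Wrong — μ is fixed; the randomness lives in the interval, not in μ.
B) Correct — this is the frequentist long-run coverage interpretation.
C) Wrong — x̄ is observed and sits in the interval by construction.
D) Wrong — a CI is about the parameter μ, not individual data values.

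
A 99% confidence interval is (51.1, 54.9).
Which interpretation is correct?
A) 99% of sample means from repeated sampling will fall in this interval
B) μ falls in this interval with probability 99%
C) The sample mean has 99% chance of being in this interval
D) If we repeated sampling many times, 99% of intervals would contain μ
D

A) Wrong — coverage applies to intervals containing μ, not to future x̄ values.
B) Wrong — μ is fixed; the randomness lives in the interval, not in μ.
C) Wrong — x̄ is observed and sits in the interval by construction.
D) Correct — this is the frequentist long-run coverage interpretation.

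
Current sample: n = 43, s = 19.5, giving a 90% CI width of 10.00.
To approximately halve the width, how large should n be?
n ≈ 172

CI width ∝ 1/√n
To reduce width by factor 2, need √n to grow by 2 → need 2² = 4 times as many samples.

Current: n = 43, width = 10.00
New: n = 172, width ≈ 4.92

Width reduced by factor of 10.00/4.92 = 2.03.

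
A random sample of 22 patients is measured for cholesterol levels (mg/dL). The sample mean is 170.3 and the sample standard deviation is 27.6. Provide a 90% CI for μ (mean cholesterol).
(160.17, 180.43)

t-interval (σ unknown):
df = n - 1 = 21
t* = 1.721 for 90% confidence

Margin of error = t* · s/√n = 1.721 · 27.6/√22 = 10.13

CI: (160.17, 180.43)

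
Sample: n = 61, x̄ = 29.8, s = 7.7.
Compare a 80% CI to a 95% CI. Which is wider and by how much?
95% CI is wider by 1.38

df = 60
80% CI: t* = 1.296, (28.52, 31.08), width = 2 · t* · s/√n = 2.56
95% CI: t* = 2.000, (27.83, 31.77), width = 2 · t* · s/√n = 3.94

The 95% CI is wider by 3.94 - 2.56 = 1.38.
Higher confidence requires a wider interval.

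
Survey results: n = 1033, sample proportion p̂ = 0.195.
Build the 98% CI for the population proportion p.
(0.166, 0.224)

Proportion CI:
SE = √(p̂(1-p̂)/n) = √(0.195 · 0.805 / 1033) = 0.01233

z* = 2.326
Margin = z* · SE = 2.326 · 0.01233 = 0.0287

CI: 0.195 ± 0.0287 = (0.166, 0.224)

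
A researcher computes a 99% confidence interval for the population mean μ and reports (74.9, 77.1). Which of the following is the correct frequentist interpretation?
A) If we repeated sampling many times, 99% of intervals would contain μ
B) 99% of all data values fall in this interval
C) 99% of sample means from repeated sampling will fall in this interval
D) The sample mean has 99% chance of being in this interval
A

A) Correct — this is the frequentist long-run coverage interpretation.
B) Wrong — a CI is about the parameter μ, not individual data values.
C) Wrong — coverage applies to intervals containing μ, not to future x̄ values.
D) Wrong — x̄ is observed and sits in the interval by construction.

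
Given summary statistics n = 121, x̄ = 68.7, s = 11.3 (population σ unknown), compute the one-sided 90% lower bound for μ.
μ ≥ 67.38

Lower bound (one-sided):
t* = 1.289 (one-sided for 90%)
Lower bound = x̄ - t* · s/√n = 68.7 - 1.289 · 11.3/√121 = 67.38

We are 90% confident that μ ≥ 67.38.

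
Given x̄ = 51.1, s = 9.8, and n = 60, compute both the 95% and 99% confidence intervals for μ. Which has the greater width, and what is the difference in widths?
99% CI is wider by 1.68

df = 59
95% CI: t* = 2.001, (48.57, 53.63), width = 2 · t* · s/√n = 5.06
99% CI: t* = 2.662, (47.73, 54.47), width = 2 · t* · s/√n = 6.74

The 99% CI is wider by 6.74 - 5.06 = 1.68.
Higher confidence requires a wider interval.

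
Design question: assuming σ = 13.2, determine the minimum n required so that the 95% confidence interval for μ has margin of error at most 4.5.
n ≥ 34

For margin E ≤ 4.5:
n ≥ (z* · σ / E)²
n ≥ (1.960 · 13.2 / 4.5)²
n ≥ 33.05

Minimum n = 34 (rounding up)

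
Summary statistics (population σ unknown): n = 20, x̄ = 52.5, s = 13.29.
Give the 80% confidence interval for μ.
(48.55, 56.45)

t-interval (σ unknown):
df = n - 1 = 19
t* = 1.328 for 80% confidence

Margin of error = t* · s/√n = 1.328 · 13.29/√20 = 3.95

CI: (48.55, 56.45)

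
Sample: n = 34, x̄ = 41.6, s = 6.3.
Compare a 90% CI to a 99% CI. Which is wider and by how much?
99% CI is wider by 2.25

df = 33
90% CI: t* = 1.692, (39.77, 43.43), width = 2 · t* · s/√n = 3.66
99% CI: t* = 2.733, (38.65, 44.55), width = 2 · t* · s/√n = 5.91

The 99% CI is wider by 5.91 - 3.66 = 2.25.
Higher confidence requires a wider interval.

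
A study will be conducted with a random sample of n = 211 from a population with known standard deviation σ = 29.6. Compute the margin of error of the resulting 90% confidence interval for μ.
Margin of error = 3.35

Margin of error = z* · σ/√n
= 1.645 · 29.6/√211
= 1.645 · 29.6/14.5258
= 3.35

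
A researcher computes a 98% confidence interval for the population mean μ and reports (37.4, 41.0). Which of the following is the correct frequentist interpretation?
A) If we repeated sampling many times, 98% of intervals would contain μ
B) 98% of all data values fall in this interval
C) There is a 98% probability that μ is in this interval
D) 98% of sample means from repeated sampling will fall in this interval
A

A) Correct — this is the frequentist long-run coverage interpretation.
B) Wrong — a CI is about the parameter μ, not individual data values.
C) Wrong — μ is fixed; the randomness lives in the interval, not in μ.
D) Wrong — coverage applies to intervals containing μ, not to future x̄ values.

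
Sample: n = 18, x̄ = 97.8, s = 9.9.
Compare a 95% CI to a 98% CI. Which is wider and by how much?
98% CI is wider by 2.13

df = 17
95% CI: t* = 2.110, (92.88, 102.72), width = 2 · t* · s/√n = 9.85
98% CI: t* = 2.567, (91.81, 103.79), width = 2 · t* · s/√n = 11.98

The 98% CI is wider by 11.98 - 9.85 = 2.13.
Higher confidence requires a wider interval.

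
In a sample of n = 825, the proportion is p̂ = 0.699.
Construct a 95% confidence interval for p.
(0.668, 0.730)

Proportion CI:
SE = √(p̂(1-p̂)/n) = √(0.699 · 0.301 / 825) = 0.01597

z* = 1.960
Margin = z* · SE = 1.960 · 0.01597 = 0.0313

CI: 0.699 ± 0.0313 = (0.668, 0.730)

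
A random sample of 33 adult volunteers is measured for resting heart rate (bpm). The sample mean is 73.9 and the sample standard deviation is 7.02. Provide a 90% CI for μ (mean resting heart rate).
(71.83, 75.97)

t-interval (σ unknown):
df = n - 1 = 32
t* = 1.694 for 90% confidence

Margin of error = t* · s/√n = 1.694 · 7.02/√33 = 2.07

CI: (71.83, 75.97)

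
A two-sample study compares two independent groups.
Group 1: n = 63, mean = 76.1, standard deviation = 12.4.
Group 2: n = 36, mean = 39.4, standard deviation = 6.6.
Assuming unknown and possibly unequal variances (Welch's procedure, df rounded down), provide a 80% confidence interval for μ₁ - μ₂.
(34.24, 39.16)

Difference: x̄₁ - x̄₂ = 36.70
SE = √(s₁²/n₁ + s₂²/n₂) = √(12.4²/63 + 6.6²/36) = 1.9107
df = 96.64 → 96 (Welch–Satterthwaite, rounded down)
t* = 1.290

CI: 36.70 ± 1.290 · 1.9107 = 36.70 ± 2.46 = (34.24, 39.16)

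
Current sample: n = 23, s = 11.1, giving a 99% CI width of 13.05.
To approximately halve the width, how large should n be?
n ≈ 92

CI width ∝ 1/√n
To reduce width by factor 2, need √n to grow by 2 → need 2² = 4 times as many samples.

Current: n = 23, width = 13.05
New: n = 92, width ≈ 6.09

Width reduced by factor of 13.05/6.09 = 2.14.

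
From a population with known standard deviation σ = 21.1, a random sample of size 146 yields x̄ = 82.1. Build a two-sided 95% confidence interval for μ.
(78.68, 85.52)

z-interval (σ known):
z* = 1.960 for 95% confidence

Margin of error = z* · σ/√n = 1.960 · 21.1/√146 = 3.42

CI: (82.1 - 3.42, 82.1 + 3.42) = (78.68, 85.52)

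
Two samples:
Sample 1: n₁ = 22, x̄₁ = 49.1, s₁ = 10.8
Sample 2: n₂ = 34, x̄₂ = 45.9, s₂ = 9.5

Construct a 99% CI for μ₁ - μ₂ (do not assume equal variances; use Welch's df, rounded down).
(-4.43, 10.83)

Difference: x̄₁ - x̄₂ = 3.20
SE = √(s₁²/n₁ + s₂²/n₂) = √(10.8²/22 + 9.5²/34) = 2.8207
df = 40.79 → 40 (Welch–Satterthwaite, rounded down)
t* = 2.704

CI: 3.20 ± 2.704 · 2.8207 = 3.20 ± 7.63 = (-4.43, 10.83)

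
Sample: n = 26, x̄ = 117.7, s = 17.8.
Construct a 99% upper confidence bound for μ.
μ ≤ 126.37

Upper bound (one-sided):
t* = 2.485 (one-sided for 99%)
Upper bound = x̄ + t* · s/√n = 117.7 + 2.485 · 17.8/√26 = 126.37

We are 99% confident that μ ≤ 126.37.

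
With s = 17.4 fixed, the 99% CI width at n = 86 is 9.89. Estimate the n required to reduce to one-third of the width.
n ≈ 774

CI width ∝ 1/√n
To reduce width by factor 3, need √n to grow by 3 → need 3² = 9 times as many samples.

Current: n = 86, width = 9.89
New: n = 774, width ≈ 3.23

Width reduced by factor of 9.89/3.23 = 3.06.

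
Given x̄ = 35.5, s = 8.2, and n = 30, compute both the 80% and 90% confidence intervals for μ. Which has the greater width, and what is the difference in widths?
90% CI is wider by 1.16

df = 29
80% CI: t* = 1.311, (33.54, 37.46), width = 2 · t* · s/√n = 3.93
90% CI: t* = 1.699, (32.96, 38.04), width = 2 · t* · s/√n = 5.09

The 90% CI is wider by 5.09 - 3.93 = 1.16.
Higher confidence requires a wider interval.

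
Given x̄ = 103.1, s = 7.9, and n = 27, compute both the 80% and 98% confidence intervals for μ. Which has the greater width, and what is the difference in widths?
98% CI is wider by 3.54

df = 26
80% CI: t* = 1.315, (101.10, 105.10), width = 2 · t* · s/√n = 4.00
98% CI: t* = 2.479, (99.33, 106.87), width = 2 · t* · s/√n = 7.54

The 98% CI is wider by 7.54 - 4.00 = 3.54.
Higher confidence requires a wider interval.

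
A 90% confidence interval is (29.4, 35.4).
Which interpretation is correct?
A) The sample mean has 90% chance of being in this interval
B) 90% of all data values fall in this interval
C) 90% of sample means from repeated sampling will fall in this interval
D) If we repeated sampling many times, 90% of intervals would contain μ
D

A) Wrong — x̄ is observed and sits in the interval by construction.
B) Wrong — a CI is about the parameter μ, not individual data values.
C) Wrong — coverage applies to intervals containing μ, not to future x̄ values.
D) Correct — this is the frequentist long-run coverage interpretation.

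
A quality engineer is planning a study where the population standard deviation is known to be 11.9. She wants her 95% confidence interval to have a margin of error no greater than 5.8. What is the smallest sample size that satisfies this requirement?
n ≥ 17

For margin E ≤ 5.8:
n ≥ (z* · σ / E)²
n ≥ (1.960 · 11.9 / 5.8)²
n ≥ 16.17

Minimum n = 17 (rounding up)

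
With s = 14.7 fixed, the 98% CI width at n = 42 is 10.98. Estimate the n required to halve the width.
n ≈ 168

CI width ∝ 1/√n
To reduce width by factor 2, need √n to grow by 2 → need 2² = 4 times as many samples.

Current: n = 42, width = 10.98
New: n = 168, width ≈ 5.33

Width reduced by factor of 10.98/5.33 = 2.06.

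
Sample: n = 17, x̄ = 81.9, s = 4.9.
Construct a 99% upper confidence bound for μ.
μ ≤ 84.97

Upper bound (one-sided):
t* = 2.583 (one-sided for 99%)
Upper bound = x̄ + t* · s/√n = 81.9 + 2.583 · 4.9/√17 = 84.97

We are 99% confident that μ ≤ 84.97.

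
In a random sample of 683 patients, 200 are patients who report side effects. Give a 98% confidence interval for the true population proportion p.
(0.252, 0.333)

Proportion CI:
p̂ = 200/683 = 0.29283
SE = √(p̂(1-p̂)/n) = √(0.29283 · 0.70717 / 683) = 0.01741

z* = 2.326
Margin = z* · SE = 2.326 · 0.01741 = 0.0405

CI: 0.29283 ± 0.0405 = (0.252, 0.333)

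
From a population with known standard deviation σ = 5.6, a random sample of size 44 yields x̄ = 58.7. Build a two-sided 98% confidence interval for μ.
(56.74, 60.66)

z-interval (σ known):
z* = 2.326 for 98% confidence

Margin of error = z* · σ/√n = 2.326 · 5.6/√44 = 1.96

CI: (58.7 - 1.96, 58.7 + 1.96) = (56.74, 60.66)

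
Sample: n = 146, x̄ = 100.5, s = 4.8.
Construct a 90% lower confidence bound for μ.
μ ≥ 99.99

Lower bound (one-sided):
t* = 1.287 (one-sided for 90%)
Lower bound = x̄ - t* · s/√n = 100.5 - 1.287 · 4.8/√146 = 99.99

We are 90% confident that μ ≥ 99.99.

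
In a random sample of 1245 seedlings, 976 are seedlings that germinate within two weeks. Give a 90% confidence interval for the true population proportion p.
(0.765, 0.803)

Proportion CI:
p̂ = 976/1245 = 0.78394
SE = √(p̂(1-p̂)/n) = √(0.78394 · 0.21606 / 1245) = 0.01166

z* = 1.645
Margin = z* · SE = 1.645 · 0.01166 = 0.0192

CI: 0.78394 ± 0.0192 = (0.765, 0.803)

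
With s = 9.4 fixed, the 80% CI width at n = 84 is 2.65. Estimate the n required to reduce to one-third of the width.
n ≈ 756

CI width ∝ 1/√n
To reduce width by factor 3, need √n to grow by 3 → need 3² = 9 times as many samples.

Current: n = 84, width = 2.65
New: n = 756, width ≈ 0.88

Width reduced by factor of 2.65/0.88 = 3.01.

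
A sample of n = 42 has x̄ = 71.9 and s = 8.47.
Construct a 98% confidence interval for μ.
(68.74, 75.06)

t-interval (σ unknown):
df = n - 1 = 41
t* = 2.421 for 98% confidence

Margin of error = t* · s/√n = 2.421 · 8.47/√42 = 3.16

CI: (68.74, 75.06)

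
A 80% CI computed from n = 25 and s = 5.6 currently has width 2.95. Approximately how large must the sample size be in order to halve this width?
n ≈ 100

CI width ∝ 1/√n
To reduce width by factor 2, need √n to grow by 2 → need 2² = 4 times as many samples.

Current: n = 25, width = 2.95
New: n = 100, width ≈ 1.44

Width reduced by factor of 2.95/1.44 = 2.05.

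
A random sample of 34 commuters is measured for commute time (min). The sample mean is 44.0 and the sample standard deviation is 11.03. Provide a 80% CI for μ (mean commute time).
(41.53, 46.47)

t-interval (σ unknown):
df = n - 1 = 33
t* = 1.308 for 80% confidence

Margin of error = t* · s/√n = 1.308 · 11.03/√34 = 2.47

CI: (41.53, 46.47)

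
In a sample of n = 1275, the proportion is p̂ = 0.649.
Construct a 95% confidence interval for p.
(0.623, 0.675)

Proportion CI:
SE = √(p̂(1-p̂)/n) = √(0.649 · 0.351 / 1275) = 0.01337

z* = 1.960
Margin = z* · SE = 1.960 · 0.01337 = 0.0262

CI: 0.649 ± 0.0262 = (0.623, 0.675)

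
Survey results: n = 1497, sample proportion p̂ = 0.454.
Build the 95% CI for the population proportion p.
(0.429, 0.479)

Proportion CI:
SE = √(p̂(1-p̂)/n) = √(0.454 · 0.546 / 1497) = 0.01287

z* = 1.960
Margin = z* · SE = 1.960 · 0.01287 = 0.0252

CI: 0.454 ± 0.0252 = (0.429, 0.479)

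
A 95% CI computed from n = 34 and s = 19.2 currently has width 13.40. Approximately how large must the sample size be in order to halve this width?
n ≈ 136

CI width ∝ 1/√n
To reduce width by factor 2, need √n to grow by 2 → need 2² = 4 times as many samples.

Current: n = 34, width = 13.40
New: n = 136, width ≈ 6.51

Width reduced by factor of 13.40/6.51 = 2.06.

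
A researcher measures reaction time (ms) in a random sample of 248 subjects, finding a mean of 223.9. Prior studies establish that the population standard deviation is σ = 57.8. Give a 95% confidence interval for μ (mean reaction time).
(216.71, 231.09)

z-interval (σ known):
z* = 1.960 for 95% confidence

Margin of error = z* · σ/√n = 1.960 · 57.8/√248 = 7.19

CI: (223.9 - 7.19, 223.9 + 7.19) = (216.71, 231.09)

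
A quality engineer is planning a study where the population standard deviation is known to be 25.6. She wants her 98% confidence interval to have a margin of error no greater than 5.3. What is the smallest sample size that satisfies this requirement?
n ≥ 127

For margin E ≤ 5.3:
n ≥ (z* · σ / E)²
n ≥ (2.326 · 25.6 / 5.3)²
n ≥ 126.23

Minimum n = 127 (rounding up)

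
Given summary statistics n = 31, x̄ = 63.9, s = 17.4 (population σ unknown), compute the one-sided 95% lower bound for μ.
μ ≥ 58.60

Lower bound (one-sided):
t* = 1.697 (one-sided for 95%)
Lower bound = x̄ - t* · s/√n = 63.9 - 1.697 · 17.4/√31 = 58.60

We are 95% confident that μ ≥ 58.60.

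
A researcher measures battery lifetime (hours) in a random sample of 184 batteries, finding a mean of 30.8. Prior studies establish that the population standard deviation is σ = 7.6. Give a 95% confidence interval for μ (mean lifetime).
(29.70, 31.90)

z-interval (σ known):
z* = 1.960 for 95% confidence

Margin of error = z* · σ/√n = 1.960 · 7.6/√184 = 1.10

CI: (30.8 - 1.10, 30.8 + 1.10) = (29.70, 31.90)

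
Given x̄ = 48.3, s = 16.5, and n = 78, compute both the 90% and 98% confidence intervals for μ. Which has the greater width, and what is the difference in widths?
98% CI is wider by 2.66

df = 77
90% CI: t* = 1.665, (45.19, 51.41), width = 2 · t* · s/√n = 6.22
98% CI: t* = 2.376, (43.86, 52.74), width = 2 · t* · s/√n = 8.88

The 98% CI is wider by 8.88 - 6.22 = 2.66.
Higher confidence requires a wider interval.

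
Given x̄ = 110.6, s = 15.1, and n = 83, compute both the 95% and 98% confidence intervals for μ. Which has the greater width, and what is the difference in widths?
98% CI is wider by 1.28

df = 82
95% CI: t* = 1.989, (107.30, 113.90), width = 2 · t* · s/√n = 6.59
98% CI: t* = 2.373, (106.67, 114.53), width = 2 · t* · s/√n = 7.87

The 98% CI is wider by 7.87 - 6.59 = 1.28.
Higher confidence requires a wider interval.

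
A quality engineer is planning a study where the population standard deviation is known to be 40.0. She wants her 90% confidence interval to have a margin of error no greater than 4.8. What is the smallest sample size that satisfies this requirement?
n ≥ 188

For margin E ≤ 4.8:
n ≥ (z* · σ / E)²
n ≥ (1.645 · 40.0 / 4.8)²
n ≥ 187.92

Minimum n = 188 (rounding up)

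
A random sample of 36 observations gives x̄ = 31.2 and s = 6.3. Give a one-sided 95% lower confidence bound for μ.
μ ≥ 29.43

Lower bound (one-sided):
t* = 1.690 (one-sided for 95%)
Lower bound = x̄ - t* · s/√n = 31.2 - 1.690 · 6.3/√36 = 29.43

We are 95% confident that μ ≥ 29.43.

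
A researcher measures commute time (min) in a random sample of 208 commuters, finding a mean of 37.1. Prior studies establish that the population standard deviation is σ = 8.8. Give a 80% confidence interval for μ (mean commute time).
(36.32, 37.88)

z-interval (σ known):
z* = 1.282 for 80% confidence

Margin of error = z* · σ/√n = 1.282 · 8.8/√208 = 0.78

CI: (37.1 - 0.78, 37.1 + 0.78) = (36.32, 37.88)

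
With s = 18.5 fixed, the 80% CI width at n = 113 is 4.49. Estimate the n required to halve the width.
n ≈ 452

CI width ∝ 1/√n
To reduce width by factor 2, need √n to grow by 2 → need 2² = 4 times as many samples.

Current: n = 113, width = 4.49
New: n = 452, width ≈ 2.23

Width reduced by factor of 4.49/2.23 = 2.01.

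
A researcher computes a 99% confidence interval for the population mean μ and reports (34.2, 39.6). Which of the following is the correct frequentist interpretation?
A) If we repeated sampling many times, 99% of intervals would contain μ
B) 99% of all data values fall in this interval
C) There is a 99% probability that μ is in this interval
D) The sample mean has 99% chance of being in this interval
A

A) Correct — this is the frequentist long-run coverage interpretation.
B) Wrong — a CI is about the parameter μ, not individual data values.
C) Wrong — μ is fixed; the randomness lives in the interval, not in μ.
D) Wrong — x̄ is observed and sits in the interval by construction.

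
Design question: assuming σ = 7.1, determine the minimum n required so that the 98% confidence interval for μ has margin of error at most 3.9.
n ≥ 18

For margin E ≤ 3.9:
n ≥ (z* · σ / E)²
n ≥ (2.326 · 7.1 / 3.9)²
n ≥ 17.93

Minimum n = 18 (rounding up)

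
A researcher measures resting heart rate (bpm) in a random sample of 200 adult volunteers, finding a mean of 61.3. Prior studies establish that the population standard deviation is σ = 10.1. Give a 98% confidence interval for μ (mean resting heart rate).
(59.64, 62.96)

z-interval (σ known):
z* = 2.326 for 98% confidence

Margin of error = z* · σ/√n = 2.326 · 10.1/√200 = 1.66

CI: (61.3 - 1.66, 61.3 + 1.66) = (59.64, 62.96)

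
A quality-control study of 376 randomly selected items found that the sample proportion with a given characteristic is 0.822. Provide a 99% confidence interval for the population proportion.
(0.771, 0.873)

Proportion CI:
SE = √(p̂(1-p̂)/n) = √(0.822 · 0.178 / 376) = 0.01973

z* = 2.576
Margin = z* · SE = 2.576 · 0.01973 = 0.0508

CI: 0.822 ± 0.0508 = (0.771, 0.873)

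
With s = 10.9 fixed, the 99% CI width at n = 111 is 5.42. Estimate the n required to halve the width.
n ≈ 444

CI width ∝ 1/√n
To reduce width by factor 2, need √n to grow by 2 → need 2² = 4 times as many samples.

Current: n = 111, width = 5.42
New: n = 444, width ≈ 2.68

Width reduced by factor of 5.42/2.68 = 2.02.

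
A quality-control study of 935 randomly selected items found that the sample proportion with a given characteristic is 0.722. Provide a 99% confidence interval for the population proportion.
(0.684, 0.760)

Proportion CI:
SE = √(p̂(1-p̂)/n) = √(0.722 · 0.278 / 935) = 0.01465

z* = 2.576
Margin = z* · SE = 2.576 · 0.01465 = 0.0377

CI: 0.722 ± 0.0377 = (0.684, 0.760)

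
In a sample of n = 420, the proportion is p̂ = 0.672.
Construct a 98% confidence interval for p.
(0.619, 0.725)

Proportion CI:
SE = √(p̂(1-p̂)/n) = √(0.672 · 0.328 / 420) = 0.02291

z* = 2.326
Margin = z* · SE = 2.326 · 0.02291 = 0.0533

CI: 0.672 ± 0.0533 = (0.619, 0.725)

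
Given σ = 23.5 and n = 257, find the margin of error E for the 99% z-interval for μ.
Margin of error = 3.78

Margin of error = z* · σ/√n
= 2.576 · 23.5/√257
= 2.576 · 23.5/16.0312
= 3.78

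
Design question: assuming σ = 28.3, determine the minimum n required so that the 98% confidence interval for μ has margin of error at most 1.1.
n ≥ 3582

For margin E ≤ 1.1:
n ≥ (z* · σ / E)²
n ≥ (2.326 · 28.3 / 1.1)²
n ≥ 3581.02

Minimum n = 3582 (rounding up)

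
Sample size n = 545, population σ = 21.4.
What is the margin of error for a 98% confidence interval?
Margin of error = 2.13

Margin of error = z* · σ/√n
= 2.326 · 21.4/√545
= 2.326 · 21.4/23.3452
= 2.13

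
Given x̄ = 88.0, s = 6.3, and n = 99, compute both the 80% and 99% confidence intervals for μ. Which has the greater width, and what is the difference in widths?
99% CI is wider by 1.70

df = 98
80% CI: t* = 1.290, (87.18, 88.82), width = 2 · t* · s/√n = 1.63
99% CI: t* = 2.627, (86.34, 89.66), width = 2 · t* · s/√n = 3.33

The 99% CI is wider by 3.33 - 1.63 = 1.70.
Higher confidence requires a wider interval.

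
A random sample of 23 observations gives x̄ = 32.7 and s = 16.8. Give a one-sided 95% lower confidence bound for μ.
μ ≥ 26.69

Lower bound (one-sided):
t* = 1.717 (one-sided for 95%)
Lower bound = x̄ - t* · s/√n = 32.7 - 1.717 · 16.8/√23 = 26.69

We are 95% confident that μ ≥ 26.69.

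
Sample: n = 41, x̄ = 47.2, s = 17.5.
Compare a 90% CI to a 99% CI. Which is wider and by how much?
99% CI is wider by 5.58

df = 40
90% CI: t* = 1.684, (42.60, 51.80), width = 2 · t* · s/√n = 9.20
99% CI: t* = 2.704, (39.81, 54.59), width = 2 · t* · s/√n = 14.78

The 99% CI is wider by 14.78 - 9.20 = 5.58.
Higher confidence requires a wider interval.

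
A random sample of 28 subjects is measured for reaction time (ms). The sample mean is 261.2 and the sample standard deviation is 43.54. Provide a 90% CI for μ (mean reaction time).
(247.19, 275.21)

t-interval (σ unknown):
df = n - 1 = 27
t* = 1.703 for 90% confidence

Margin of error = t* · s/√n = 1.703 · 43.54/√28 = 14.01

CI: (247.19, 275.21)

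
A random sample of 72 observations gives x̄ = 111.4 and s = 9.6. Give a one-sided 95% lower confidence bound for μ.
μ ≥ 109.51

Lower bound (one-sided):
t* = 1.667 (one-sided for 95%)
Lower bound = x̄ - t* · s/√n = 111.4 - 1.667 · 9.6/√72 = 109.51

We are 95% confident that μ ≥ 109.51.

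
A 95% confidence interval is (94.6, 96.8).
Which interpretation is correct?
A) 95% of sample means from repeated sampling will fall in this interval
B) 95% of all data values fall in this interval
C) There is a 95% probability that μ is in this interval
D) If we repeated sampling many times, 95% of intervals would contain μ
D

A) Wrong — coverage applies to intervals containing μ, not to future x̄ values.
B) Wrong — a CI is about the parameter μ, not individual data values.
C) Wrong — μ is fixed; the randomness lives in the interval, not in μ.
D) Correct — this is the frequentist long-run coverage interpretation.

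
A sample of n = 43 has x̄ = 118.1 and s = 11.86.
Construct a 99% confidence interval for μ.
(113.22, 122.98)

t-interval (σ unknown):
df = n - 1 = 42
t* = 2.698 for 99% confidence

Margin of error = t* · s/√n = 2.698 · 11.86/√43 = 4.88

CI: (113.22, 122.98)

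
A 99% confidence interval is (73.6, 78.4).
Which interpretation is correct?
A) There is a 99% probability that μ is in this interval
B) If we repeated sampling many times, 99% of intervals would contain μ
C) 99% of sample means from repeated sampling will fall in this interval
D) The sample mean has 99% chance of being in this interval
B

A) Wrong — μ is fixed; the randomness lives in the interval, not in μ.
B) Correct — this is the frequentist long-run coverage interpretation.
C) Wrong — coverage applies to intervals containing μ, not to future x̄ values.
D) Wrong — x̄ is observed and sits in the interval by construction.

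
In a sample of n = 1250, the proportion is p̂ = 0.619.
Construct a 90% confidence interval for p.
(0.596, 0.642)

Proportion CI:
SE = √(p̂(1-p̂)/n) = √(0.619 · 0.381 / 1250) = 0.01374

z* = 1.645
Margin = z* · SE = 1.645 · 0.01374 = 0.0226

CI: 0.619 ± 0.0226 = (0.596, 0.642)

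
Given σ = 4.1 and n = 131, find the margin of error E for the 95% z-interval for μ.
Margin of error = 0.70

Margin of error = z* · σ/√n
= 1.960 · 4.1/√131
= 1.960 · 4.1/11.4455
= 0.70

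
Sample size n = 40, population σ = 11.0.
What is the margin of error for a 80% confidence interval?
Margin of error = 2.23

Margin of error = z* · σ/√n
= 1.282 · 11.0/√40
= 1.282 · 11.0/6.3246
= 2.23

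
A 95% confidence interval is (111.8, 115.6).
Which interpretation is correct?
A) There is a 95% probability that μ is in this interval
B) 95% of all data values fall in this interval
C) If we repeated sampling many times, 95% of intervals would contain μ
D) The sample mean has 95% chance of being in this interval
C

A) Wrong — μ is fixed; the randomness lives in the interval, not in μ.
B) Wrong — a CI is about the parameter μ, not individual data values.
C) Correct — this is the frequentist long-run coverage interpretation.
D) Wrong — x̄ is observed and sits in the interval by construction.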